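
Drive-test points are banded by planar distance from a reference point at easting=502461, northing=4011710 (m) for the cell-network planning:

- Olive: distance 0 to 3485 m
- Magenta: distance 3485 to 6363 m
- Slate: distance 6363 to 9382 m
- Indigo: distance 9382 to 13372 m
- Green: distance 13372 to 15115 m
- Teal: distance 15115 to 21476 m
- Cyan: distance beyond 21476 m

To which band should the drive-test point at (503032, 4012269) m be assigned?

Olive

Distance = √((503032−502461)² + (4012269−4011710)²) = √(326041.000 + 312481.000) = 799.076 m.
0 ≤ 799.076 < 3485 → Olive.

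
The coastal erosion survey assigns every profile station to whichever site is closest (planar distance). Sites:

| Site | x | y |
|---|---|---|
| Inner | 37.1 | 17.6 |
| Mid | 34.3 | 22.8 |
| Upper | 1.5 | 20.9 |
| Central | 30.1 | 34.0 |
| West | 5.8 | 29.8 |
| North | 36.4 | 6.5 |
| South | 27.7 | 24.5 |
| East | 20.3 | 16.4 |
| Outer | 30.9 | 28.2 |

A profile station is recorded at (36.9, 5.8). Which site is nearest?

North

Squared distances to each site:
Inner: 139.280; Mid: 295.760; Upper: 1481.170; Central: 841.480; West: 1543.210; North: 0.740; South: 434.330; East: 387.920; Outer: 537.760.
Minimum at North.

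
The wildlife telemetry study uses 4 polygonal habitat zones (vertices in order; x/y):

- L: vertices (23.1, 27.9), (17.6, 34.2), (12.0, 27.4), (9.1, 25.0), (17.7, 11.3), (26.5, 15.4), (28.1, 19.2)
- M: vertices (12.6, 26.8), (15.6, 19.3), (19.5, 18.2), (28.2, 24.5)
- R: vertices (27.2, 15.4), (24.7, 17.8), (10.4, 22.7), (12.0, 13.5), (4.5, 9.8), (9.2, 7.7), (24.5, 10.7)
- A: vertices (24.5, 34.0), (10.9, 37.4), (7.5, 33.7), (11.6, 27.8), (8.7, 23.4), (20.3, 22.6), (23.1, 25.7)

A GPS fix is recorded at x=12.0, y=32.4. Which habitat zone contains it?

A

Cast a ray rightward from (12.0, 32.4). For each polygon, the edges (by vertex number in listed order) whose endpoints lie on opposite sides of y = 32.4, where each meets that height, and whether that is right or left of the point:
L: 1–2 at x≈19.17 (right), 2–3 at x≈16.12 (right) → 2 crossings.
M: no edge straddles that height → 0 crossings.
R: no edge straddles that height → 0 crossings.
A: 3–4 at x≈8.40 (left), 7–1 at x≈24.23 (right) → 1 crossing.
Only A has an odd count, so the point is inside A.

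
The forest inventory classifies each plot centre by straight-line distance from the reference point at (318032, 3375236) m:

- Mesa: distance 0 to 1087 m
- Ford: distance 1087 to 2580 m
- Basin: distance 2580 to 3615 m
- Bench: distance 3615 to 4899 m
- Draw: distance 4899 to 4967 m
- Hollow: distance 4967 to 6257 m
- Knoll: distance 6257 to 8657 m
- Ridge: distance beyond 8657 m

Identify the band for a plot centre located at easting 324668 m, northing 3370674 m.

Knoll

Distance = √((324668−318032)² + (3370674−3375236)²) = √(44036496.000 + 20811844.000) = 8052.847 m.
6257 ≤ 8052.847 < 8657 → Knoll.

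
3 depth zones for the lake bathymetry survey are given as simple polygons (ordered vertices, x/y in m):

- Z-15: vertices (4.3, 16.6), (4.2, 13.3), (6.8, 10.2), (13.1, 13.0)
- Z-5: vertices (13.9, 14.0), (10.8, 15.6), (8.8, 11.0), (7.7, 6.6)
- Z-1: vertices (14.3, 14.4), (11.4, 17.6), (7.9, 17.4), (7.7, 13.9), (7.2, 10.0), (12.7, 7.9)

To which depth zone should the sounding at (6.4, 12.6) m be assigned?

Cast a ray rightward from (6.4, 12.6). For each polygon, the edges (by vertex number in listed order) whose endpoints lie on opposite sides of y = 12.6, where each meets that height, and whether that is right or left of the point:
Z-15: 2–3 at x≈4.79 (left), 3–4 at x≈12.20 (right) → 1 crossing.
Z-5: 2–3 at x≈9.50 (right), 4–1 at x≈12.73 (right) → 2 crossings.
Z-1: 4–5 at x≈7.53 (right), 6–1 at x≈13.86 (right) → 2 crossings.
Only Z-15 has an odd count, so the point is inside Z-15.

Z-15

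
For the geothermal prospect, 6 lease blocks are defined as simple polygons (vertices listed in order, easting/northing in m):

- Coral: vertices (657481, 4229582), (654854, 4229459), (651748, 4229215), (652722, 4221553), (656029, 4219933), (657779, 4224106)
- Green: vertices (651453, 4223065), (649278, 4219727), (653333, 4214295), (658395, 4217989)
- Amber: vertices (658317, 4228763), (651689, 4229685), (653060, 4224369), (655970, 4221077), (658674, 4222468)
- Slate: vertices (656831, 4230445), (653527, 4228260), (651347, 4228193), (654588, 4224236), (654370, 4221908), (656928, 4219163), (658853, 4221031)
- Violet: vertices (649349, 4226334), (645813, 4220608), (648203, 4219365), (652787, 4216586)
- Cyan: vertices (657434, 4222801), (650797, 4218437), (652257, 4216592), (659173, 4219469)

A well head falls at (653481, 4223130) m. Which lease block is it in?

Coral

Cast a ray rightward from (653481, 4223130). For each polygon, the edges (by vertex number in listed order) whose endpoints lie on opposite sides of northing = 4223130, where each meets that height, and whether that is right or left of the point:
Coral: 3–4 at easting≈652521.5 (left), 5–6 at easting≈657369.7 (right) → 1 crossing.
Green: no edge straddles that height → 0 crossings.
Amber: 3–4 at easting≈654155.2 (right), 5–1 at easting≈658636.5 (right) → 2 crossings.
Slate: 4–5 at easting≈654484.4 (right), 7–1 at easting≈658402.2 (right) → 2 crossings.
Violet: 1–2 at easting≈647370.4 (left), 4–1 at easting≈650479.0 (left) → 0 crossings.
Cyan: no edge straddles that height → 0 crossings.
Only Coral has an odd count, so the point is inside Coral.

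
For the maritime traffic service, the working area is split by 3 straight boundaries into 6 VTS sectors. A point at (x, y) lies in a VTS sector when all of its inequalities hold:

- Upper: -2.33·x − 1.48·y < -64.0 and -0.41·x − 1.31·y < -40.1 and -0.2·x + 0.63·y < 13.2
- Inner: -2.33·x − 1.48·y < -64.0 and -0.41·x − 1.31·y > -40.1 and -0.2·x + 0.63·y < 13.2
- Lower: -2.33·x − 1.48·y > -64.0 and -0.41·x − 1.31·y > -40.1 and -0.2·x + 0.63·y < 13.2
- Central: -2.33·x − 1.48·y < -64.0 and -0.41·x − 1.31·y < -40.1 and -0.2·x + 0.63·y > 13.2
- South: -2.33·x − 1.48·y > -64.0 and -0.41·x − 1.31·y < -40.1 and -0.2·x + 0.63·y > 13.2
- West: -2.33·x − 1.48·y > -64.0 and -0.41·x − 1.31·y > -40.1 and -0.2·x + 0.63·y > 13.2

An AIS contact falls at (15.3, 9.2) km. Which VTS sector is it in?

Lower

-2.33·15.3 − 1.48·9.2 = -49.265, which is > -64.0
-0.41·15.3 − 1.31·9.2 = -18.325, which is > -40.1
-0.2·15.3 + 0.63·9.2 = 2.736, which is < 13.2
This sign pattern matches Lower.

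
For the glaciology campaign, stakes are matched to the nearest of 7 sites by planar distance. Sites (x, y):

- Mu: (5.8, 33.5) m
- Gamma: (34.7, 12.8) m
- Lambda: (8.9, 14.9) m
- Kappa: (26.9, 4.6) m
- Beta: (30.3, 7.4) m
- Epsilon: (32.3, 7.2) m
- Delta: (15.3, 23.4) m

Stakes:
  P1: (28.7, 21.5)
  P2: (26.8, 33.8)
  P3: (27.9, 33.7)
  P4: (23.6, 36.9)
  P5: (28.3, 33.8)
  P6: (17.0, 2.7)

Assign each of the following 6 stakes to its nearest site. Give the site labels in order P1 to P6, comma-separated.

P1 → Gamma (d²=111.69)
P2 → Delta (d²=240.41)
P3 → Delta (d²=264.85)
P4 → Delta (d²=251.14)
P5 → Delta (d²=277.16)
P6 → Kappa (d²=101.62)

Gamma, Delta, Delta, Delta, Delta, Kappa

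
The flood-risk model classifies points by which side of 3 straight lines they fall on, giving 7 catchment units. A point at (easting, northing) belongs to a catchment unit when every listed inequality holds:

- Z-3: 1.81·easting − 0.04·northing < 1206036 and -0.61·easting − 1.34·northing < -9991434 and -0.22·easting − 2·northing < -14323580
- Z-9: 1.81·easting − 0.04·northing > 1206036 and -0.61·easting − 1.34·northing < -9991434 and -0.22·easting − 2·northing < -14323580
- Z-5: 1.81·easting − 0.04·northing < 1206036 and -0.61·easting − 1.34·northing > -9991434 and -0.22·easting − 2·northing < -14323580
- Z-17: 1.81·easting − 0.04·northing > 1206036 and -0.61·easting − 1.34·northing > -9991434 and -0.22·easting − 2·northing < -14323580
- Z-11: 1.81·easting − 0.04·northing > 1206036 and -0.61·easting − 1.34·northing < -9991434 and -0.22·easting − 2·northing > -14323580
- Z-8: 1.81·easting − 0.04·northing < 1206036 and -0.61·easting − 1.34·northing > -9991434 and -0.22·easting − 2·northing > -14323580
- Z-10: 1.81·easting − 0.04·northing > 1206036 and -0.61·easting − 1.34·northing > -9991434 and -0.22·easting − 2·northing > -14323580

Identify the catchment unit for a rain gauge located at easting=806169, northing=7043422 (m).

1.81·806169 − 0.04·7043422 = 1177429.010, which is < 1206036
-0.61·806169 − 1.34·7043422 = -9929948.570, which is > -9991434
-0.22·806169 − 2·7043422 = -14264201.180, which is > -14323580
This sign pattern matches Z-8.

Z-8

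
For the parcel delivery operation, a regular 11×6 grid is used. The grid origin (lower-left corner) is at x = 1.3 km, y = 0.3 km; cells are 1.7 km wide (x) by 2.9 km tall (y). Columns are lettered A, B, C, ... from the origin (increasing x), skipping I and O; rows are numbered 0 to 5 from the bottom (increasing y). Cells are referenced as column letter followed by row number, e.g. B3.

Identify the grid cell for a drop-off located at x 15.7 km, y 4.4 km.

Column index: ⌊(15.7 − 1.3) / 1.7⌋ = ⌊8.471⌋ = 8 → column J
Row offset from origin: ⌊(4.4 − 0.3) / 2.9⌋ = ⌊1.414⌋ = 1 → row 1

J1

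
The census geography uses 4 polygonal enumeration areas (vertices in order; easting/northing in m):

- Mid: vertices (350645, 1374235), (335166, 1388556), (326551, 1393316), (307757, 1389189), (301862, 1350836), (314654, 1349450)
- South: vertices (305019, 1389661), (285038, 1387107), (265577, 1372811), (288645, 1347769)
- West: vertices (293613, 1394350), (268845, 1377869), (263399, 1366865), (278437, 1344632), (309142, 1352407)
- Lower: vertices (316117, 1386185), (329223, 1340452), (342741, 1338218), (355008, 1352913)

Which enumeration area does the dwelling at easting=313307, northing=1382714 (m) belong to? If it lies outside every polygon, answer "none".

Cast a ray rightward from (313307, 1382714). For each polygon, the edges (by vertex number in listed order) whose endpoints lie on opposite sides of northing = 1382714, where each meets that height, and whether that is right or left of the point:
Mid: 1–2 at easting≈341480.4 (right), 4–5 at easting≈306761.8 (left) → 1 crossing.
South: 2–3 at easting≈279057.9 (left), 4–1 at easting≈302303.7 (left) → 0 crossings.
West: 1–2 at easting≈276126.2 (left), 5–1 at easting≈297921.1 (left) → 0 crossings.
Lower: 1–2 at easting≈317111.7 (right), 4–1 at easting≈320174.2 (right) → 2 crossings.
Only Mid has an odd count, so the point is inside Mid.

Mid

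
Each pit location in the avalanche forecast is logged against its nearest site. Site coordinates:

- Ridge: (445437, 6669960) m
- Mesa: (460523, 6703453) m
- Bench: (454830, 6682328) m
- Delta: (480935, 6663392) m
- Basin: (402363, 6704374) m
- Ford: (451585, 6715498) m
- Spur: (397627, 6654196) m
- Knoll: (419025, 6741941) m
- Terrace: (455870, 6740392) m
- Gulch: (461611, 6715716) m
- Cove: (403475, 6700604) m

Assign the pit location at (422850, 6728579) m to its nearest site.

Knoll

Squared distances to each site:
Ridge: 3946359730.000; Mesa: 2050570805.000; Bench: 3161875401.000; Delta: 7623212194.000; Basin: 1005599194.000; Ford: 996812786.000; Spur: 6169030418.000; Knoll: 193173669.000; Terrace: 1229867369.000; Gulch: 1667871890.000; Cove: 1157991250.000.
Minimum at Knoll.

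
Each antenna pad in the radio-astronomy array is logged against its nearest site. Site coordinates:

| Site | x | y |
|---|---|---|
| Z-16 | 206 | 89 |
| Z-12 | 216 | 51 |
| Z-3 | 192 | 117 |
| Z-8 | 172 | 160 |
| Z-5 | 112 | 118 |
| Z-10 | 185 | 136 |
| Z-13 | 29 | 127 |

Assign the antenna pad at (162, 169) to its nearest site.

Z-8

Squared distances to each site:
Z-16: 8336.000; Z-12: 16840.000; Z-3: 3604.000; Z-8: 181.000; Z-5: 5101.000; Z-10: 1618.000; Z-13: 19453.000.
Minimum at Z-8.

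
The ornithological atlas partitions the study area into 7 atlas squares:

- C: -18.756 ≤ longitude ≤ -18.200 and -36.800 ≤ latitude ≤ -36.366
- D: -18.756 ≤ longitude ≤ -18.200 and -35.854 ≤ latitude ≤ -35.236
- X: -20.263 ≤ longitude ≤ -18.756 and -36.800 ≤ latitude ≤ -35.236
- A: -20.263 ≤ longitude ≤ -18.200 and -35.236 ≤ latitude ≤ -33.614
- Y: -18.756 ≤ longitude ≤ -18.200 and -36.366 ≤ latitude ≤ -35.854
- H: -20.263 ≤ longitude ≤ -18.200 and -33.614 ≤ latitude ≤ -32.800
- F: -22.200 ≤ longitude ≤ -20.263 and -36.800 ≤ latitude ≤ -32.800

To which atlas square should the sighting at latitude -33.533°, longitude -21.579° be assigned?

F

The point has longitude = -21.579 and latitude = -33.533.
Only F satisfies -22.200 ≤ longitude ≤ -20.263 and -36.800 ≤ latitude ≤ -32.800.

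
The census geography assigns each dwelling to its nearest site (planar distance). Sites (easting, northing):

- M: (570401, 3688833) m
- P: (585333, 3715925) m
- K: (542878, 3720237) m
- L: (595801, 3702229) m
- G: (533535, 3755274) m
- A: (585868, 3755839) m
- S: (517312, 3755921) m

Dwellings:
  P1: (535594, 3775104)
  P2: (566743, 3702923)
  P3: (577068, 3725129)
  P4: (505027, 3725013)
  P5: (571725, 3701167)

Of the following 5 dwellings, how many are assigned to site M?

2

P1 → G
P2 → M
P3 → P
P4 → S
P5 → M
2 of the 5 go to M.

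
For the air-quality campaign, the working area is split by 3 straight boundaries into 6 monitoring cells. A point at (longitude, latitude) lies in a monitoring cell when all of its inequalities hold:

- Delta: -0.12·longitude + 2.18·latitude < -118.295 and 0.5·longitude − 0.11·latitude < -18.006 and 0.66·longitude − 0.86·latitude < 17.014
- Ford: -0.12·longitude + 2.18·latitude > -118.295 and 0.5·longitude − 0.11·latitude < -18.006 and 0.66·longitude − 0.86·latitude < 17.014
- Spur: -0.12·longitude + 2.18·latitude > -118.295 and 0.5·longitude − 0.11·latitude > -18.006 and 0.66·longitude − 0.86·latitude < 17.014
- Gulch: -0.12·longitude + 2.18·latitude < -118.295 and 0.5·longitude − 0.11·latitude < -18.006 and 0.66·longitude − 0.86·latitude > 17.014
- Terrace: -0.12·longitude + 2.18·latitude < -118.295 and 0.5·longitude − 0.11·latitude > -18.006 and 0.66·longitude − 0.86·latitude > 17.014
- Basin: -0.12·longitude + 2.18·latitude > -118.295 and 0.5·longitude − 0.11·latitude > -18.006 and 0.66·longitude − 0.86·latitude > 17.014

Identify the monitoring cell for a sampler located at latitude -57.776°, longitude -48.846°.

-0.12·-48.846 + 2.18·-57.776 = -120.090, which is < -118.295
0.5·-48.846 − 0.11·-57.776 = -18.068, which is < -18.006
0.66·-48.846 − 0.86·-57.776 = 17.449, which is > 17.014
This sign pattern matches Gulch.

Gulch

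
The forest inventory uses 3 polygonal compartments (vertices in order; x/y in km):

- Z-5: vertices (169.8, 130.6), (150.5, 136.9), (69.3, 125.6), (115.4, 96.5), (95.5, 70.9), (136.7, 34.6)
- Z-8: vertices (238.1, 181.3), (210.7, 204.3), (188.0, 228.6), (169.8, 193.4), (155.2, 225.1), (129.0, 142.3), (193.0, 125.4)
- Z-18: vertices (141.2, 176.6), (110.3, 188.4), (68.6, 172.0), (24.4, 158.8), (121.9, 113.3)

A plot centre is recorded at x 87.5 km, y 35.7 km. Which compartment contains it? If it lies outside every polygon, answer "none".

Cast a ray rightward from (87.5, 35.7). For each polygon, the edges (by vertex number in listed order) whose endpoints lie on opposite sides of y = 35.7, where each meets that height, and whether that is right or left of the point:
Z-5: 5–6 at x≈135.45 (right), 6–1 at x≈137.08 (right) → 2 crossings.
Z-8: no edge straddles that height → 0 crossings.
Z-18: no edge straddles that height → 0 crossings.
All counts are even, so the point lies outside every listed polygon.

none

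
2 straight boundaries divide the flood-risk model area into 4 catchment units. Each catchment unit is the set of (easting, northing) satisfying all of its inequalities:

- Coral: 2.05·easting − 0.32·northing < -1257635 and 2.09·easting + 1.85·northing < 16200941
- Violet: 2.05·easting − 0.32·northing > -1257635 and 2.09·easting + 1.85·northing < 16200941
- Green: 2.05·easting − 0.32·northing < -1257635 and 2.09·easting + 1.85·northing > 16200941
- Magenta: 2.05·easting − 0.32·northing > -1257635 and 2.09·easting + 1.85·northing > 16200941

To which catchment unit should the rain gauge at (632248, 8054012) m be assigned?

2.05·632248 − 0.32·8054012 = -1281175.440, which is < -1257635
2.09·632248 + 1.85·8054012 = 16221320.520, which is > 16200941
This sign pattern matches Green.

Green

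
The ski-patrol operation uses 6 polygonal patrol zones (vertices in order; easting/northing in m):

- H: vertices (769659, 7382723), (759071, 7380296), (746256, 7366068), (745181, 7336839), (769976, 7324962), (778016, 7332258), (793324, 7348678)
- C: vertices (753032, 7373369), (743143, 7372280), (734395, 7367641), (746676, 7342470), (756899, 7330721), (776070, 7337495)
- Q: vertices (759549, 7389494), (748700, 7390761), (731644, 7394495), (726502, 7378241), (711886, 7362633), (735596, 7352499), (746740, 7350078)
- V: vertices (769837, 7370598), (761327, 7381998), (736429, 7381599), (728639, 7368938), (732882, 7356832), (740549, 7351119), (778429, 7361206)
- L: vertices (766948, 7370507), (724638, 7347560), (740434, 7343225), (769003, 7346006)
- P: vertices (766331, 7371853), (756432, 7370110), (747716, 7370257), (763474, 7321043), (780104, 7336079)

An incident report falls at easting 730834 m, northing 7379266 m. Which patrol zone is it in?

Q

Cast a ray rightward from (730834, 7379266). For each polygon, the edges (by vertex number in listed order) whose endpoints lie on opposite sides of northing = 7379266, where each meets that height, and whether that is right or left of the point:
H: 2–3 at easting≈758143.3 (right), 7–1 at easting≈772062.0 (right) → 2 crossings.
C: no edge straddles that height → 0 crossings.
Q: 3–4 at easting≈726826.3 (left), 7–1 at easting≈756225.2 (right) → 1 crossing.
V: 1–2 at easting≈763366.4 (right), 3–4 at easting≈734993.6 (right) → 2 crossings.
L: no edge straddles that height → 0 crossings.
P: no edge straddles that height → 0 crossings.
Only Q has an odd count, so the point is inside Q.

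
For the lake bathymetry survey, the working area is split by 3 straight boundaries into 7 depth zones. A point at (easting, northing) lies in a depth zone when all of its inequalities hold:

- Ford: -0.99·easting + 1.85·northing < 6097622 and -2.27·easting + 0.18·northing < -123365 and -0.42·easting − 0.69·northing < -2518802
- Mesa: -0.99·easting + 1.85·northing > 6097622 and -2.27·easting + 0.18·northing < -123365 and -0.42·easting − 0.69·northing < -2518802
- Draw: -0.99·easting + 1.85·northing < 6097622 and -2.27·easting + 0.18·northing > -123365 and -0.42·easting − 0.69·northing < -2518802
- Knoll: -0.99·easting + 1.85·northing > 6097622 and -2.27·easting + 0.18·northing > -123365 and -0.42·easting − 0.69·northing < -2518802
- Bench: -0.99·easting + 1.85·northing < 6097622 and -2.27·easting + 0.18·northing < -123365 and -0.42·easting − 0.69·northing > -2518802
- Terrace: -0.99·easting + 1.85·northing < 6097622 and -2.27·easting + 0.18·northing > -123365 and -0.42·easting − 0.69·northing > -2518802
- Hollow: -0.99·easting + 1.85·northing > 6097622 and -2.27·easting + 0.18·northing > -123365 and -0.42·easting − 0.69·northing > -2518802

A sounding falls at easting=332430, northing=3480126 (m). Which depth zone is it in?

-0.99·332430 + 1.85·3480126 = 6109127.400, which is > 6097622
-2.27·332430 + 0.18·3480126 = -128193.420, which is < -123365
-0.42·332430 − 0.69·3480126 = -2540907.540, which is < -2518802
This sign pattern matches Mesa.

Mesa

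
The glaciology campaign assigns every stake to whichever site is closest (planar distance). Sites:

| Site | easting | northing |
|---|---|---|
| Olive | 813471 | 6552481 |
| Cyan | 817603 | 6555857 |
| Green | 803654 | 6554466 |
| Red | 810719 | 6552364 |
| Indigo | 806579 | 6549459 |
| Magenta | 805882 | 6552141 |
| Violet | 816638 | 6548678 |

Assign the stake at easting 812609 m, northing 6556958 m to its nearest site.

Olive

Squared distances to each site:
Olive: 20786573.000; Cyan: 26152237.000; Green: 86402089.000; Red: 24676936.000; Indigo: 92595901.000; Magenta: 68456018.000; Violet: 84791241.000.
Minimum at Olive.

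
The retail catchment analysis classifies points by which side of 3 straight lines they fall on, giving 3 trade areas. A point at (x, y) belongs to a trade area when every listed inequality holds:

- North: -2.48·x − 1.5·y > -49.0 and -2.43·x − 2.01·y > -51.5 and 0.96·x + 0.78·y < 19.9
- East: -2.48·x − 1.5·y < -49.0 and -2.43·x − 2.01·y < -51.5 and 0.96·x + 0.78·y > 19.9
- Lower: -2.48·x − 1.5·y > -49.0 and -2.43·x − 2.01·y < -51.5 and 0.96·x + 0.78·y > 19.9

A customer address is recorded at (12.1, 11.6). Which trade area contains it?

Lower

-2.48·12.1 − 1.5·11.6 = -47.408, which is > -49.0
-2.43·12.1 − 2.01·11.6 = -52.719, which is < -51.5
0.96·12.1 + 0.78·11.6 = 20.664, which is > 19.9
This sign pattern matches Lower.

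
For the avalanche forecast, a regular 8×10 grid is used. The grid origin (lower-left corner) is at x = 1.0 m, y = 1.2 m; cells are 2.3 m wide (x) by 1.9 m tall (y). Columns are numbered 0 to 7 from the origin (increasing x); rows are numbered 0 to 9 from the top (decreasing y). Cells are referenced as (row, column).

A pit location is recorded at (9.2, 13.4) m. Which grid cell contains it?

Column index: ⌊(9.2 − 1.0) / 2.3⌋ = ⌊3.565⌋ = 3
Row offset from origin: ⌊(13.4 − 1.2) / 1.9⌋ = ⌊6.421⌋ = 6 → row 3 (counted from top)

(3, 3)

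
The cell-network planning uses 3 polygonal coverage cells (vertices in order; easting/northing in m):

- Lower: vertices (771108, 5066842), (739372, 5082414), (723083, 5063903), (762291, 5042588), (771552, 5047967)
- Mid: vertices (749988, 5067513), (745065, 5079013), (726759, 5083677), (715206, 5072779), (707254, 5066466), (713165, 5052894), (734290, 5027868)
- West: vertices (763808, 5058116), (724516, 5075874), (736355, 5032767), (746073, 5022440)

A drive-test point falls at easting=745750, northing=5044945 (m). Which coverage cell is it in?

West

Cast a ray rightward from (745750, 5044945). For each polygon, the edges (by vertex number in listed order) whose endpoints lie on opposite sides of northing = 5044945, where each meets that height, and whether that is right or left of the point:
Lower: 3–4 at easting≈757955.4 (right), 4–5 at easting≈766349.0 (right) → 2 crossings.
Mid: 6–7 at easting≈719874.9 (left), 7–1 at easting≈741051.9 (left) → 0 crossings.
West: 2–3 at easting≈733010.4 (left), 4–1 at easting≈757260.5 (right) → 1 crossing.
Only West has an odd count, so the point is inside West.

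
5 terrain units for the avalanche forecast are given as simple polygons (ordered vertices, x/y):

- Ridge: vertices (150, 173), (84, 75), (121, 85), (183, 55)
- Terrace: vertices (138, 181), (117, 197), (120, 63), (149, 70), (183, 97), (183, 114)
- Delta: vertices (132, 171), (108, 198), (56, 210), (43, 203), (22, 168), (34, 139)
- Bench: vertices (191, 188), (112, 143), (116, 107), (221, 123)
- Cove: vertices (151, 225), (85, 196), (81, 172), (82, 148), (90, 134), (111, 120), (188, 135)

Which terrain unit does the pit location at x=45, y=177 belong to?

Cast a ray rightward from (45, 177). For each polygon, the edges (by vertex number in listed order) whose endpoints lie on opposite sides of y = 177, where each meets that height, and whether that is right or left of the point:
Ridge: no edge straddles that height → 0 crossings.
Terrace: 2–3 at x≈117.4 (right), 6–1 at x≈140.7 (right) → 2 crossings.
Delta: 1–2 at x≈126.7 (right), 4–5 at x≈27.4 (left) → 1 crossing.
Bench: 1–2 at x≈171.7 (right), 4–1 at x≈196.1 (right) → 2 crossings.
Cove: 2–3 at x≈81.8 (right), 7–1 at x≈170.7 (right) → 2 crossings.
Only Delta has an odd count, so the point is inside Delta.

Delta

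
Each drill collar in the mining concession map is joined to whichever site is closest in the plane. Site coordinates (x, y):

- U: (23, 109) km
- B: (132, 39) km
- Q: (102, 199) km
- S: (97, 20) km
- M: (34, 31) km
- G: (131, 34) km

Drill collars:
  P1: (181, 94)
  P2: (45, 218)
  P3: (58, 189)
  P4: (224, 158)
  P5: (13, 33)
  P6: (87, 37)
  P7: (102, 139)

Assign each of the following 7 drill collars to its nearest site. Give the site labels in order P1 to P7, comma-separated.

B, Q, Q, Q, M, S, Q

P1 → B (d²=5426.00)
P2 → Q (d²=3610.00)
P3 → Q (d²=2036.00)
P4 → Q (d²=16565.00)
P5 → M (d²=445.00)
P6 → S (d²=389.00)
P7 → Q (d²=3600.00)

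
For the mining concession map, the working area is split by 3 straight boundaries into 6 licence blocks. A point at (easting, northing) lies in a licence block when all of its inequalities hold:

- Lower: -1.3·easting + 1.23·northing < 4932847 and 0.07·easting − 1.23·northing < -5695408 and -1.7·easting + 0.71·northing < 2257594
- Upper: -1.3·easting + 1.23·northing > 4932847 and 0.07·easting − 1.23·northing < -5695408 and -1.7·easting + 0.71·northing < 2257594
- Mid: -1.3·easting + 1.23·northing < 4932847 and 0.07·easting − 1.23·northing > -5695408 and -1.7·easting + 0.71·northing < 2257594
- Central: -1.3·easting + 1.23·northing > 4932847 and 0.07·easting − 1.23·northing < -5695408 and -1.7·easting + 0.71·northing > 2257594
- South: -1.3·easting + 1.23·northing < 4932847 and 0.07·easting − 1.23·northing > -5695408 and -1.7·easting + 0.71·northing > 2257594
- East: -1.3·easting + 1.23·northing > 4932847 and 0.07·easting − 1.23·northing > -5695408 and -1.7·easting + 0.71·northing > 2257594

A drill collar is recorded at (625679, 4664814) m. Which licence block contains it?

Mid

-1.3·625679 + 1.23·4664814 = 4924338.520, which is < 4932847
0.07·625679 − 1.23·4664814 = -5693923.690, which is > -5695408
-1.7·625679 + 0.71·4664814 = 2248363.640, which is < 2257594
This sign pattern matches Mid.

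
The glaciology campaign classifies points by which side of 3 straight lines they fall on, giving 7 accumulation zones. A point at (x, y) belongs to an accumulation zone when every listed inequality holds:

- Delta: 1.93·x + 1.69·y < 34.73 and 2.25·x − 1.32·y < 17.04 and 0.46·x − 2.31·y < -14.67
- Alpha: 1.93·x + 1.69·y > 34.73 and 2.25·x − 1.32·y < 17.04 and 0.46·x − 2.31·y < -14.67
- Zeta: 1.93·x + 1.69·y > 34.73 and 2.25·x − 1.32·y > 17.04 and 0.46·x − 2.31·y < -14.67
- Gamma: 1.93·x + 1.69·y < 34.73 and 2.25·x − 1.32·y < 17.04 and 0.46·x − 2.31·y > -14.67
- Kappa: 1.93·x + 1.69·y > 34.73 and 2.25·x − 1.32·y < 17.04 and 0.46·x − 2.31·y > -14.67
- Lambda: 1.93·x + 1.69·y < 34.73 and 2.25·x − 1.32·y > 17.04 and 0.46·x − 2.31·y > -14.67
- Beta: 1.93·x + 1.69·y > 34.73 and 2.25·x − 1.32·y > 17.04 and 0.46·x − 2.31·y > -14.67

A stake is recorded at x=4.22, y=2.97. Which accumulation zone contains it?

1.93·4.22 + 1.69·2.97 = 13.164, which is < 34.73
2.25·4.22 − 1.32·2.97 = 5.575, which is < 17.04
0.46·4.22 − 2.31·2.97 = -4.920, which is > -14.67
This sign pattern matches Gamma.

Gamma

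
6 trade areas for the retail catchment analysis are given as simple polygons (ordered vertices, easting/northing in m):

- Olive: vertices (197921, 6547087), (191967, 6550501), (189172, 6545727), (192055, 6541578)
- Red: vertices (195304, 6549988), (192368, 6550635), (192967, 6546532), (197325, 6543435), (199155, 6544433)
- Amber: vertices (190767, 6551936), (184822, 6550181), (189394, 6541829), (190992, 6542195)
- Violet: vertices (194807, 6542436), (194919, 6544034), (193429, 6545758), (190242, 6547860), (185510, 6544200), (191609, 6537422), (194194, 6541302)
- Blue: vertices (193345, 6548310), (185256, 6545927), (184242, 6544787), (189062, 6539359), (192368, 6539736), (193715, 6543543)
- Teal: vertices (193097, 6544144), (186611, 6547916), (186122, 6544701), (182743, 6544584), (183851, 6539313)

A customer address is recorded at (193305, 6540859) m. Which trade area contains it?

Violet

Cast a ray rightward from (193305, 6540859). For each polygon, the edges (by vertex number in listed order) whose endpoints lie on opposite sides of northing = 6540859, where each meets that height, and whether that is right or left of the point:
Olive: no edge straddles that height → 0 crossings.
Red: no edge straddles that height → 0 crossings.
Amber: no edge straddles that height → 0 crossings.
Violet: 5–6 at easting≈188516.3 (left), 6–7 at easting≈193898.9 (right) → 1 crossing.
Blue: 3–4 at easting≈187730.0 (left), 5–6 at easting≈192765.3 (left) → 0 crossings.
Teal: 4–5 at easting≈183526.0 (left), 5–1 at easting≈186809.9 (left) → 0 crossings.
Only Violet has an odd count, so the point is inside Violet.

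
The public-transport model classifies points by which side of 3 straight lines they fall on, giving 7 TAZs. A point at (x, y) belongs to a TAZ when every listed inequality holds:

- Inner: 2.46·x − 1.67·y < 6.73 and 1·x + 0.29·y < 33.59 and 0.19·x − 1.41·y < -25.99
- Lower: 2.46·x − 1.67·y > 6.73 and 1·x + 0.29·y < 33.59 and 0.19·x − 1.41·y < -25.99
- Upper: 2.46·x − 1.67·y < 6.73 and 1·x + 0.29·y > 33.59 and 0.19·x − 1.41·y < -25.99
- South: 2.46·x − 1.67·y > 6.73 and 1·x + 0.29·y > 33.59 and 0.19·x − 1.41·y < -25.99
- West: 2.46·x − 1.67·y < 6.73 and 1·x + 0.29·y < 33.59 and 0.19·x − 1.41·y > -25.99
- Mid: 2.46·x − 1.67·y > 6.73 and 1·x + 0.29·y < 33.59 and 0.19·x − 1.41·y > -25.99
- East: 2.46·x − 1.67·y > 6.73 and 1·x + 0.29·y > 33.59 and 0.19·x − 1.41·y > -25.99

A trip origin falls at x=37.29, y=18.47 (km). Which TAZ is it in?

East

2.46·37.29 − 1.67·18.47 = 60.889, which is > 6.73
1·37.29 + 0.29·18.47 = 42.646, which is > 33.59
0.19·37.29 − 1.41·18.47 = -18.958, which is > -25.99
This sign pattern matches East.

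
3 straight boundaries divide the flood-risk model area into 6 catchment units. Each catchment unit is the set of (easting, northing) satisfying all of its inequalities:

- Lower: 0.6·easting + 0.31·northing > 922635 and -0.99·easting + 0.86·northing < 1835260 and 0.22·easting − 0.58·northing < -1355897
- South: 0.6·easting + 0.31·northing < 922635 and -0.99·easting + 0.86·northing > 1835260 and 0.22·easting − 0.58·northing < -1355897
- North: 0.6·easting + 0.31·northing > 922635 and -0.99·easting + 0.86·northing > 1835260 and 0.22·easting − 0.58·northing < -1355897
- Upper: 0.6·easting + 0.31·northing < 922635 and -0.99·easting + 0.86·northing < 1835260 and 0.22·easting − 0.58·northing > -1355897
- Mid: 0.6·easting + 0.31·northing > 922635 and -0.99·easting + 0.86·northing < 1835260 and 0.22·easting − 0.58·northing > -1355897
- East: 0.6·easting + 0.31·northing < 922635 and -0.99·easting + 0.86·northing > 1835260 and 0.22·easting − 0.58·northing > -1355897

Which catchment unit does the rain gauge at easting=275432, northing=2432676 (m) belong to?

0.6·275432 + 0.31·2432676 = 919388.760, which is < 922635
-0.99·275432 + 0.86·2432676 = 1819423.680, which is < 1835260
0.22·275432 − 0.58·2432676 = -1350357.040, which is > -1355897
This sign pattern matches Upper.

Upper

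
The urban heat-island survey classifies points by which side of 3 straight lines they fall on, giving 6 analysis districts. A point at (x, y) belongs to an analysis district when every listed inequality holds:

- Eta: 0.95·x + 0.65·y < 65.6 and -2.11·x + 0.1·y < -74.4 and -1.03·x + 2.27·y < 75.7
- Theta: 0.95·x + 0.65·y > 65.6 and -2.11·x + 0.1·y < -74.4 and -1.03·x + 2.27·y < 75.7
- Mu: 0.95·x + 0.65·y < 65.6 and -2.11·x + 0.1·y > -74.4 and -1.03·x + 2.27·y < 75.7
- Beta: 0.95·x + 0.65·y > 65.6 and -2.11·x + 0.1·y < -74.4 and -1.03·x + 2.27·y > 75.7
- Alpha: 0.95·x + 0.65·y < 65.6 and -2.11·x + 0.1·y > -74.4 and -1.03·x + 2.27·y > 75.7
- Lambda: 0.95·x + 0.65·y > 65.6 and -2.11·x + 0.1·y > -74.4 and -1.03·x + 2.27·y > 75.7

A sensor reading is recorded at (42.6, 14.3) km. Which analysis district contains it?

0.95·42.6 + 0.65·14.3 = 49.765, which is < 65.6
-2.11·42.6 + 0.1·14.3 = -88.456, which is < -74.4
-1.03·42.6 + 2.27·14.3 = -11.417, which is < 75.7
This sign pattern matches Eta.

Eta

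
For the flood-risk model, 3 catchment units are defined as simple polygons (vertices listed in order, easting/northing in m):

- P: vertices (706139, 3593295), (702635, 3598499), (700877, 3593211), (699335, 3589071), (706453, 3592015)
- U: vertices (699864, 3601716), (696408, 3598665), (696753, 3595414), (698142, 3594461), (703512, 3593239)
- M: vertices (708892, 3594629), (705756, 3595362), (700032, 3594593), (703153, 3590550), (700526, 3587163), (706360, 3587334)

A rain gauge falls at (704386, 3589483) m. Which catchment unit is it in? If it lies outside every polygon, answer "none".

Cast a ray rightward from (704386, 3589483). For each polygon, the edges (by vertex number in listed order) whose endpoints lie on opposite sides of northing = 3589483, where each meets that height, and whether that is right or left of the point:
P: 3–4 at easting≈699488.5 (left), 4–5 at easting≈700331.1 (left) → 0 crossings.
U: no edge straddles that height → 0 crossings.
M: 4–5 at easting≈702325.4 (left), 6–1 at easting≈707105.9 (right) → 1 crossing.
Only M has an odd count, so the point is inside M.

M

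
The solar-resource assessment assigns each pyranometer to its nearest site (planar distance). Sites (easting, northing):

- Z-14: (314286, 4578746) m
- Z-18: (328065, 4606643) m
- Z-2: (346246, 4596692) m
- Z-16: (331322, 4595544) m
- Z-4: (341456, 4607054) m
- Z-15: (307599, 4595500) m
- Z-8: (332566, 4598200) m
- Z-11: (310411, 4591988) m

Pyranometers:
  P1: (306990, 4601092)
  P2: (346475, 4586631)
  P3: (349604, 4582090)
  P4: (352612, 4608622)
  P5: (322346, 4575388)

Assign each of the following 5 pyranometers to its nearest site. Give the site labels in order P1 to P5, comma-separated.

Z-15, Z-2, Z-2, Z-4, Z-14

P1 → Z-15 (d²=31641345.00)
P2 → Z-2 (d²=101276162.00)
P3 → Z-2 (d²=224494568.00)
P4 → Z-4 (d²=126914960.00)
P5 → Z-14 (d²=76239764.00)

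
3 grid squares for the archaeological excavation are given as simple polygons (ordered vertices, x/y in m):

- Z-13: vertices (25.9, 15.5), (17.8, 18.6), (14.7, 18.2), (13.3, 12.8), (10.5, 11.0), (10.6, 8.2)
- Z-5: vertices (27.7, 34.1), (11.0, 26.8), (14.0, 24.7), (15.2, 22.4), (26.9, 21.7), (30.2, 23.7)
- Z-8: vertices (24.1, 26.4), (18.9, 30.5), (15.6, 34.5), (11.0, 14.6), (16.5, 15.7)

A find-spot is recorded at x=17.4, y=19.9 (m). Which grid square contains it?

Cast a ray rightward from (17.4, 19.9). For each polygon, the edges (by vertex number in listed order) whose endpoints lie on opposite sides of y = 19.9, where each meets that height, and whether that is right or left of the point:
Z-13: no edge straddles that height → 0 crossings.
Z-5: no edge straddles that height → 0 crossings.
Z-8: 3–4 at x≈12.23 (left), 5–1 at x≈19.48 (right) → 1 crossing.
Only Z-8 has an odd count, so the point is inside Z-8.

Z-8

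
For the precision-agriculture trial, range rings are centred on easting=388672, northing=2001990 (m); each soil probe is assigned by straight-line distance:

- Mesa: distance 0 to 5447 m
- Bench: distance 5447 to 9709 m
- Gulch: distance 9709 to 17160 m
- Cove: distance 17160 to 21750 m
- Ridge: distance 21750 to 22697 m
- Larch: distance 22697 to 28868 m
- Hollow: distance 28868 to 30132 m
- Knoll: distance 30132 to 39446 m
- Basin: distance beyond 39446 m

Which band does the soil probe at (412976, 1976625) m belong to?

Distance = √((412976−388672)² + (1976625−2001990)²) = √(590684416.000 + 643383225.000) = 35129.299 m.
30132 ≤ 35129.299 < 39446 → Knoll.

Knoll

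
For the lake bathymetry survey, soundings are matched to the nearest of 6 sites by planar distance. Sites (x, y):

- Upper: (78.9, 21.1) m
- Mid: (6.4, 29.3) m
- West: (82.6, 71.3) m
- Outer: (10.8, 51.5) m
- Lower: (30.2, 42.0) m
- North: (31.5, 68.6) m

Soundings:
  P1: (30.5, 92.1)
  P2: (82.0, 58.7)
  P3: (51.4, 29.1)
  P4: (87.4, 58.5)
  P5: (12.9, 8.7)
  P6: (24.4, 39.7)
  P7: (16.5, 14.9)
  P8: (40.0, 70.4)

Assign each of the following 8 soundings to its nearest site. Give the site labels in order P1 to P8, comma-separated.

P1 → North (d²=553.25)
P2 → West (d²=159.12)
P3 → Lower (d²=615.85)
P4 → West (d²=186.88)
P5 → Mid (d²=466.61)
P6 → Lower (d²=38.93)
P7 → Mid (d²=309.37)
P8 → North (d²=75.49)

North, West, Lower, West, Mid, Lower, Mid, North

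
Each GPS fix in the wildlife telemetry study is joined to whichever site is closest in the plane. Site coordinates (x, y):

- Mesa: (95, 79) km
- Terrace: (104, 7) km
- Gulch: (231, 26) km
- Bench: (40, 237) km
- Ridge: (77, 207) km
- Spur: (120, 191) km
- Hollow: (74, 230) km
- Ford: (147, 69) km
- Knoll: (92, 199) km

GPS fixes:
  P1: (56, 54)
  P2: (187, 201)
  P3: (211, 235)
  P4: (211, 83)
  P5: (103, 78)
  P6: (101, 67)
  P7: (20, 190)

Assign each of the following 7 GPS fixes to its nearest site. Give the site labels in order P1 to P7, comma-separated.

Mesa, Spur, Spur, Gulch, Mesa, Mesa, Bench

P1 → Mesa (d²=2146.00)
P2 → Spur (d²=4589.00)
P3 → Spur (d²=10217.00)
P4 → Gulch (d²=3649.00)
P5 → Mesa (d²=65.00)
P6 → Mesa (d²=180.00)
P7 → Bench (d²=2609.00)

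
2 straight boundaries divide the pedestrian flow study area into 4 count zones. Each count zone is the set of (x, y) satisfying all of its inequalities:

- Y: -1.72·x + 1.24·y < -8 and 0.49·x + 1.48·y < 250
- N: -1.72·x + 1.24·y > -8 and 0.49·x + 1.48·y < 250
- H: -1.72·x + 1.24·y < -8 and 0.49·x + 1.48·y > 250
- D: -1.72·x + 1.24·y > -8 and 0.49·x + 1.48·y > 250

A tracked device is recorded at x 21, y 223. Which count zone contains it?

-1.72·21 + 1.24·223 = 240.400, which is > -8
0.49·21 + 1.48·223 = 340.330, which is > 250
This sign pattern matches D.

D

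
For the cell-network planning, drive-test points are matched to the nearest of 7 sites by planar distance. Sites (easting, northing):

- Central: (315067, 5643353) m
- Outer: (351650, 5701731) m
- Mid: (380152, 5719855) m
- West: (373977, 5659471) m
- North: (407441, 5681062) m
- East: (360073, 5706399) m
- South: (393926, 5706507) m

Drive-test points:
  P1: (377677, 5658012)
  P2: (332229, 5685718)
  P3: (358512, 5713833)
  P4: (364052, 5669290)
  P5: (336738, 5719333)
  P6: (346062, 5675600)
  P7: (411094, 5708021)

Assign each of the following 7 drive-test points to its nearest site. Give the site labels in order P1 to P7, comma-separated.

West, Outer, East, West, Outer, Outer, South

P1 → West (d²=15818681.00)
P2 → Outer (d²=633591410.00)
P3 → East (d²=57701077.00)
P4 → West (d²=194918386.00)
P5 → Outer (d²=532198148.00)
P6 → Outer (d²=714054905.00)
P7 → South (d²=297032420.00)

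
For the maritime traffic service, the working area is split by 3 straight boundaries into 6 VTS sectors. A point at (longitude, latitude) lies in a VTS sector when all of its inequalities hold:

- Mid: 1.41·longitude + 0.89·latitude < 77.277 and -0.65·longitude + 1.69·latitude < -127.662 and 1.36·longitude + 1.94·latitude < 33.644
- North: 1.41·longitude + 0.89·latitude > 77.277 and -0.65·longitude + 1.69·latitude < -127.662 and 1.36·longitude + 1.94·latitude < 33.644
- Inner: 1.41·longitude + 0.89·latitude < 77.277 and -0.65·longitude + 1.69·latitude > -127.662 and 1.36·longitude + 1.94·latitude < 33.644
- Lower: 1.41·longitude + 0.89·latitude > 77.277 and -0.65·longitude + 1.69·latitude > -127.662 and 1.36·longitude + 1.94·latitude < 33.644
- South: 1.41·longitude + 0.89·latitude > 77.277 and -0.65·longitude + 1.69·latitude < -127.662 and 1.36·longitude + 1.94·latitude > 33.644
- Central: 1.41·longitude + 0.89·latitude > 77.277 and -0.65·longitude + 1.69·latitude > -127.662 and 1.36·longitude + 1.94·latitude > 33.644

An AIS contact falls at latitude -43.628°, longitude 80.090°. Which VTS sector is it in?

Inner

1.41·80.090 + 0.89·-43.628 = 74.098, which is < 77.277
-0.65·80.090 + 1.69·-43.628 = -125.790, which is > -127.662
1.36·80.090 + 1.94·-43.628 = 24.284, which is < 33.644
This sign pattern matches Inner.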